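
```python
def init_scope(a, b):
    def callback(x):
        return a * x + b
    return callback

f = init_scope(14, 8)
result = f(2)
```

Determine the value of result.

Step 1: init_scope(14, 8) captures a = 14, b = 8.
Step 2: f(2) computes 14 * 2 + 8 = 36.
Step 3: result = 36

The answer is 36.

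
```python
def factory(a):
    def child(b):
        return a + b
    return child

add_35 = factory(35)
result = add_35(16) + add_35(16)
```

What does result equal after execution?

Step 1: add_35 captures a = 35.
Step 2: add_35(16) = 35 + 16 = 51, called twice.
Step 3: result = 51 + 51 = 102

The answer is 102.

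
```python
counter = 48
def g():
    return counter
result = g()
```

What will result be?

Step 1: counter = 48 is defined in the global scope.
Step 2: g() looks up counter. No local counter exists, so Python checks the global scope via LEGB rule and finds counter = 48.
Step 3: result = 48

The answer is 48.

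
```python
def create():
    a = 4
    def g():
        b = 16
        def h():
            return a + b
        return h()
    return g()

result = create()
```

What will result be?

Step 1: create() defines a = 4. g() defines b = 16.
Step 2: h() accesses both from enclosing scopes: a = 4, b = 16.
Step 3: result = 4 + 16 = 20

The answer is 20.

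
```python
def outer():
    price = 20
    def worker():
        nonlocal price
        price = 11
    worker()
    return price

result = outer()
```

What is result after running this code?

Step 1: outer() sets price = 20.
Step 2: worker() uses nonlocal to reassign price = 11.
Step 3: result = 11

The answer is 11.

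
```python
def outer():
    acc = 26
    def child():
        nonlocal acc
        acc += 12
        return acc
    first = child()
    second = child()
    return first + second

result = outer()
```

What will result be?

Step 1: acc starts at 26.
Step 2: First call: acc = 26 + 12 = 38, returns 38.
Step 3: Second call: acc = 38 + 12 = 50, returns 50.
Step 4: result = 38 + 50 = 88

The answer is 88.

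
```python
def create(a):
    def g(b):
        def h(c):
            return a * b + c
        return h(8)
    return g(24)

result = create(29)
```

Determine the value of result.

Step 1: a = 29, b = 24, c = 8.
Step 2: h() computes a * b + c = 29 * 24 + 8 = 704.
Step 3: result = 704

The answer is 704.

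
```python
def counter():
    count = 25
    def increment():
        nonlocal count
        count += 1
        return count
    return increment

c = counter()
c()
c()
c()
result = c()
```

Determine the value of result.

Step 1: counter() creates closure with count = 25.
Step 2: Each c() call increments count via nonlocal. After 4 calls: 25 + 4 = 29.
Step 3: result = 29

The answer is 29.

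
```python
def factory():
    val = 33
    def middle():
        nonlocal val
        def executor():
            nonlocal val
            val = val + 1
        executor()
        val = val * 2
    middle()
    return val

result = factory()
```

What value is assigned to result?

Step 1: val = 33.
Step 2: executor() adds 1: val = 33 + 1 = 34.
Step 3: middle() doubles: val = 34 * 2 = 68.
Step 4: result = 68

The answer is 68.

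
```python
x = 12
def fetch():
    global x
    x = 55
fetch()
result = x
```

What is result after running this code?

Step 1: x = 12 globally.
Step 2: fetch() declares global x and sets it to 55.
Step 3: After fetch(), global x = 55. result = 55

The answer is 55.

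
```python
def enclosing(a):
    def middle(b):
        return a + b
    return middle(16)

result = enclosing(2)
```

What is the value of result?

Step 1: enclosing(2) passes a = 2.
Step 2: middle(16) has b = 16, reads a = 2 from enclosing.
Step 3: result = 2 + 16 = 18

The answer is 18.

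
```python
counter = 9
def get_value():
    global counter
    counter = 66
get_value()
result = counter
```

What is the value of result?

Step 1: counter = 9 globally.
Step 2: get_value() declares global counter and sets it to 66.
Step 3: After get_value(), global counter = 66. result = 66

The answer is 66.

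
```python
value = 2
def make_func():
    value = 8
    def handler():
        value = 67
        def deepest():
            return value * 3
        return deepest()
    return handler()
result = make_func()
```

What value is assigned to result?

Step 1: deepest() looks up value through LEGB: not local, finds value = 67 in enclosing handler().
Step 2: Returns 67 * 3 = 201.
Step 3: result = 201

The answer is 201.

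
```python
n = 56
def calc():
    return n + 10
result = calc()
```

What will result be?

Step 1: n = 56 is defined globally.
Step 2: calc() looks up n from global scope = 56, then computes 56 + 10 = 66.
Step 3: result = 66

The answer is 66.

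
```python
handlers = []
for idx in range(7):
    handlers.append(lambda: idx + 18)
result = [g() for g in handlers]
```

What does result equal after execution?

Step 1: All lambdas capture idx by reference. After the loop, idx = 6.
Step 2: Each call returns 6 + 18 = 24.
Step 3: result = [24, 24, 24, 24, 24, 24, 24]

The answer is [24, 24, 24, 24, 24, 24, 24].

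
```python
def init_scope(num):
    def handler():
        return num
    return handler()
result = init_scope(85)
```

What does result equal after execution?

Step 1: init_scope(85) binds parameter num = 85.
Step 2: handler() looks up num in enclosing scope and finds the parameter num = 85.
Step 3: result = 85

The answer is 85.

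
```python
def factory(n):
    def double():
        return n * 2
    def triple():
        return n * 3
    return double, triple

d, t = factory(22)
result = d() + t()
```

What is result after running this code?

Step 1: Both closures capture the same n = 22.
Step 2: d() = 22 * 2 = 44, t() = 22 * 3 = 66.
Step 3: result = 44 + 66 = 110

The answer is 110.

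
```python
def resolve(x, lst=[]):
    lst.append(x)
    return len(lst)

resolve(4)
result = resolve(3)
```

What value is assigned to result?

Step 1: Mutable default list persists between calls.
Step 2: First call: lst = [4], len = 1. Second call: lst = [4, 3], len = 2.
Step 3: result = 2

The answer is 2.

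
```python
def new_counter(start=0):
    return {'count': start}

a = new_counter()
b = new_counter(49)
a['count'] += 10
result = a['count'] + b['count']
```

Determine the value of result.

Step 1: new_counter() returns a new dict each call (immutable default 0).
Step 2: a = {'count': 0}, b = {'count': 49}.
Step 3: a['count'] += 10 = 10. result = 10 + 49 = 59

The answer is 59.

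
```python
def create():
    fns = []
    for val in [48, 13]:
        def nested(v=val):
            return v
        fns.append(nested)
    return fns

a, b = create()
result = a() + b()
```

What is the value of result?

Step 1: Default argument v=val captures val at each iteration.
Step 2: a() returns 48 (captured at first iteration), b() returns 13 (captured at second).
Step 3: result = 48 + 13 = 61

The answer is 61.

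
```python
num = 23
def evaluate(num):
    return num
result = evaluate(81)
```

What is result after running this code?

Step 1: Global num = 23.
Step 2: evaluate(81) takes parameter num = 81, which shadows the global.
Step 3: result = 81

The answer is 81.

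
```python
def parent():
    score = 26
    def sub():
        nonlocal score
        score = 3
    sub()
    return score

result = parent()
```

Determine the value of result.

Step 1: parent() sets score = 26.
Step 2: sub() uses nonlocal to reassign score = 3.
Step 3: result = 3

The answer is 3.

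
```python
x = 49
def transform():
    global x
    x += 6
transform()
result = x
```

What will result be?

Step 1: x = 49 globally.
Step 2: transform() modifies global x: x += 6 = 55.
Step 3: result = 55

The answer is 55.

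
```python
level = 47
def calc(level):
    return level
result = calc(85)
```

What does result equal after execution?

Step 1: Global level = 47.
Step 2: calc(85) takes parameter level = 85, which shadows the global.
Step 3: result = 85

The answer is 85.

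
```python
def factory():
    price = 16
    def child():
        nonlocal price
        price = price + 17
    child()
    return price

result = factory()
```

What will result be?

Step 1: factory() sets price = 16.
Step 2: child() uses nonlocal to modify price in factory's scope: price = 16 + 17 = 33.
Step 3: factory() returns the modified price = 33

The answer is 33.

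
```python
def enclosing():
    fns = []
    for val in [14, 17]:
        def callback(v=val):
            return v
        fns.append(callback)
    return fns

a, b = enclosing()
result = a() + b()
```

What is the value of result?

Step 1: Default argument v=val captures val at each iteration.
Step 2: a() returns 14 (captured at first iteration), b() returns 17 (captured at second).
Step 3: result = 14 + 17 = 31

The answer is 31.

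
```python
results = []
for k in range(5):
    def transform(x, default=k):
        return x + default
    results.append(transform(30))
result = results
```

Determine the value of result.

Step 1: Default argument default=k is evaluated at function definition time.
Step 2: Each iteration creates transform with default = current k value.
Step 3: transform(30) returns 30 + default. results = [30, 31, 32, 33, 34]

The answer is [30, 31, 32, 33, 34].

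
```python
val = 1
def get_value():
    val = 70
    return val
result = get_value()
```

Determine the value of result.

Step 1: Global val = 1.
Step 2: get_value() creates local val = 70, shadowing the global.
Step 3: Returns local val = 70. result = 70

The answer is 70.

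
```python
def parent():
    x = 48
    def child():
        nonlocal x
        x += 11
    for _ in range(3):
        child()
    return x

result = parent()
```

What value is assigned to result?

Step 1: x = 48.
Step 2: child() is called 3 times in a loop, each adding 11 via nonlocal.
Step 3: x = 48 + 11 * 3 = 81

The answer is 81.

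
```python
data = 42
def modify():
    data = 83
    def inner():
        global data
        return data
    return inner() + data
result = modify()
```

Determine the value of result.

Step 1: Global data = 42. modify() shadows with local data = 83.
Step 2: inner() uses global keyword, so inner() returns global data = 42.
Step 3: modify() returns 42 + 83 = 125

The answer is 125.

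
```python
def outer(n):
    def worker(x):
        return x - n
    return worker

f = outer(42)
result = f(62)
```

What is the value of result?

Step 1: outer(42) creates a closure capturing n = 42.
Step 2: f(62) computes 62 - 42 = 20.
Step 3: result = 20

The answer is 20.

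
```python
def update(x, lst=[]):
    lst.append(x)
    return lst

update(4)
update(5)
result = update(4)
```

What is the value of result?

Step 1: Mutable default argument gotcha! The list [] is created once.
Step 2: Each call appends to the SAME list: [4], [4, 5], [4, 5, 4].
Step 3: result = [4, 5, 4]

The answer is [4, 5, 4].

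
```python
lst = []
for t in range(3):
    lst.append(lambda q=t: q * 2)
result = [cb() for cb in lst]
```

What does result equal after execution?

Step 1: Default arg q=t captures t at each iteration.
Step 2: lst[k] has q defaulting to k, returns k * 2.
Step 3: result = [0, 2, 4]

The answer is [0, 2, 4].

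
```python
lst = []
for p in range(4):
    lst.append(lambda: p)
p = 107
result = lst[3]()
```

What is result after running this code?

Step 1: Lambdas capture the variable p by reference, not by value.
Step 2: After the loop, p is reassigned to 107.
Step 3: lst[3]() looks up the current p = 107. result = 107

The answer is 107.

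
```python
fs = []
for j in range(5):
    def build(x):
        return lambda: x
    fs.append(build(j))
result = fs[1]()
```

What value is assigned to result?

Step 1: build(j) creates a new scope capturing x = j at call time.
Step 2: fs[1] = build(1), so its lambda captures x = 1.
Step 3: result = 1 (closure factory fixes late binding)

The answer is 1.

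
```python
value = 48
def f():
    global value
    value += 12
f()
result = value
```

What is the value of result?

Step 1: value = 48 globally.
Step 2: f() modifies global value: value += 12 = 60.
Step 3: result = 60

The answer is 60.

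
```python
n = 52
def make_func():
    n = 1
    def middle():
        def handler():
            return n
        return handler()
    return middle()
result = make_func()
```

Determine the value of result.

Step 1: make_func() defines n = 1. middle() and handler() have no local n.
Step 2: handler() checks local (none), enclosing middle() (none), enclosing make_func() and finds n = 1.
Step 3: result = 1

The answer is 1.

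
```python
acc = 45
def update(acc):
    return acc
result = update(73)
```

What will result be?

Step 1: Global acc = 45.
Step 2: update(73) takes parameter acc = 73, which shadows the global.
Step 3: result = 73

The answer is 73.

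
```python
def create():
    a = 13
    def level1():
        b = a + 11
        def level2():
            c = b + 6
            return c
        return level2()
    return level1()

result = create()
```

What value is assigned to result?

Step 1: a = 13. b = a + 11 = 24.
Step 2: c = b + 6 = 24 + 6 = 30.
Step 3: result = 30

The answer is 30.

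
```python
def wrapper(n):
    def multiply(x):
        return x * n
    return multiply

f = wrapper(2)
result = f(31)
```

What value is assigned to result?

Step 1: wrapper(2) returns multiply closure with n = 2.
Step 2: f(31) computes 31 * 2 = 62.
Step 3: result = 62

The answer is 62.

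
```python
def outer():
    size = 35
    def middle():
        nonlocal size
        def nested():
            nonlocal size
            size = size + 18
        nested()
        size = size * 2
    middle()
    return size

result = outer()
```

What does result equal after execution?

Step 1: size = 35.
Step 2: nested() adds 18: size = 35 + 18 = 53.
Step 3: middle() doubles: size = 53 * 2 = 106.
Step 4: result = 106

The answer is 106.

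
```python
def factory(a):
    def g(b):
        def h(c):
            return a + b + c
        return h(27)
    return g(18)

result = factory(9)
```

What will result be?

Step 1: a = 9, b = 18, c = 27 across three nested scopes.
Step 2: h() accesses all three via LEGB rule.
Step 3: result = 9 + 18 + 27 = 54

The answer is 54.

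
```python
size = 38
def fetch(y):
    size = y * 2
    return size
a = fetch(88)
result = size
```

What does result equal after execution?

Step 1: Global size = 38.
Step 2: fetch(88) creates local size = 88 * 2 = 176.
Step 3: Global size unchanged because no global keyword. result = 38

The answer is 38.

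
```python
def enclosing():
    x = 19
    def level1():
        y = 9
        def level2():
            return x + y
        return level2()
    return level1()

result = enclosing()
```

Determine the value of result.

Step 1: x = 19 in enclosing. y = 9 in level1.
Step 2: level2() reads x = 19 and y = 9 from enclosing scopes.
Step 3: result = 19 + 9 = 28

The answer is 28.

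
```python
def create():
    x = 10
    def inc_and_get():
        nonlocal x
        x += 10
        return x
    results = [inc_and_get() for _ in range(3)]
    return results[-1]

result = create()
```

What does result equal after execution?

Step 1: x = 10.
Step 2: Three calls to inc_and_get(), each adding 10.
Step 3: Last value = 10 + 10 * 3 = 40

The answer is 40.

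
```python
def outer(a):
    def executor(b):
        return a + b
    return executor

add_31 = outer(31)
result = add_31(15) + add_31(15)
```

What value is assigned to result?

Step 1: add_31 captures a = 31.
Step 2: add_31(15) = 31 + 15 = 46, called twice.
Step 3: result = 46 + 46 = 92

The answer is 92.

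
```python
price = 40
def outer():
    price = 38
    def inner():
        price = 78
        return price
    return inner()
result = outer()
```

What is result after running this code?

Step 1: Three scopes define price: global (40), outer (38), inner (78).
Step 2: inner() has its own local price = 78, which shadows both enclosing and global.
Step 3: result = 78 (local wins in LEGB)

The answer is 78.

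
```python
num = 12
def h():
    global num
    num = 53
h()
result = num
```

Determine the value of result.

Step 1: num = 12 globally.
Step 2: h() declares global num and sets it to 53.
Step 3: After h(), global num = 53. result = 53

The answer is 53.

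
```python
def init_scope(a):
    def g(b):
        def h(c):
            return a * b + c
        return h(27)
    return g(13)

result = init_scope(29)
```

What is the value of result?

Step 1: a = 29, b = 13, c = 27.
Step 2: h() computes a * b + c = 29 * 13 + 27 = 404.
Step 3: result = 404

The answer is 404.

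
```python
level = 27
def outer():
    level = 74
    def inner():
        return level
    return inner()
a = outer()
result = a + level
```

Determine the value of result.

Step 1: outer() has local level = 74. inner() reads from enclosing.
Step 2: outer() returns 74. Global level = 27 unchanged.
Step 3: result = 74 + 27 = 101

The answer is 101.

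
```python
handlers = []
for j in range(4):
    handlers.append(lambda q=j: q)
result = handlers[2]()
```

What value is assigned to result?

Step 1: Default argument q=j captures j's value at each iteration.
Step 2: handlers[2] captured q = 2 when j was 2.
Step 3: result = 2

The answer is 2.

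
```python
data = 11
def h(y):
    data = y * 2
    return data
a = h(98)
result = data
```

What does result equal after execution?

Step 1: Global data = 11.
Step 2: h(98) creates local data = 98 * 2 = 196.
Step 3: Global data unchanged because no global keyword. result = 11

The answer is 11.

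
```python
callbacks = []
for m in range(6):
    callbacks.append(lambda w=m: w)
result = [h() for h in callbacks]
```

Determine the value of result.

Step 1: Default arg w=m captures m at each iteration.
Step 2: Each lambda has its own default: 0, 1, ..., 5.
Step 3: result = [0, 1, 2, 3, 4, 5]

The answer is [0, 1, 2, 3, 4, 5].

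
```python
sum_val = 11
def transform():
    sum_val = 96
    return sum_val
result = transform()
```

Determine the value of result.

Step 1: Global sum_val = 11.
Step 2: transform() creates local sum_val = 96, shadowing the global.
Step 3: Returns local sum_val = 96. result = 96

The answer is 96.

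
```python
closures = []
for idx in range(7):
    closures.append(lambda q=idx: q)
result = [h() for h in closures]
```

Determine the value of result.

Step 1: Default arg q=idx captures idx at each iteration.
Step 2: Each lambda has its own default: 0, 1, ..., 6.
Step 3: result = [0, 1, 2, 3, 4, 5, 6]

The answer is [0, 1, 2, 3, 4, 5, 6].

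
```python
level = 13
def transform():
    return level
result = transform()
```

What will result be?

Step 1: level = 13 is defined in the global scope.
Step 2: transform() looks up level. No local level exists, so Python checks the global scope via LEGB rule and finds level = 13.
Step 3: result = 13

The answer is 13.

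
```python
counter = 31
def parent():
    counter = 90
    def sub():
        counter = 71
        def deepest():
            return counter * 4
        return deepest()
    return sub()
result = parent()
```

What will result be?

Step 1: deepest() looks up counter through LEGB: not local, finds counter = 71 in enclosing sub().
Step 2: Returns 71 * 4 = 284.
Step 3: result = 284

The answer is 284.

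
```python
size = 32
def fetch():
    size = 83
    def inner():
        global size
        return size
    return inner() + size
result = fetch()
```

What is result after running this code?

Step 1: Global size = 32. fetch() shadows with local size = 83.
Step 2: inner() uses global keyword, so inner() returns global size = 32.
Step 3: fetch() returns 32 + 83 = 115

The answer is 115.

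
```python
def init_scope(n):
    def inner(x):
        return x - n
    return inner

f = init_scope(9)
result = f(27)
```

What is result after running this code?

Step 1: init_scope(9) creates a closure capturing n = 9.
Step 2: f(27) computes 27 - 9 = 18.
Step 3: result = 18

The answer is 18.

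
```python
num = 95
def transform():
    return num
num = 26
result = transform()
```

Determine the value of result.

Step 1: num is first set to 95, then reassigned to 26.
Step 2: transform() is called after the reassignment, so it looks up the current global num = 26.
Step 3: result = 26

The answer is 26.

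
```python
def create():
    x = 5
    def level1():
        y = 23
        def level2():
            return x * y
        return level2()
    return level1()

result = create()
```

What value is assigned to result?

Step 1: x = 5 in create. y = 23 in level1.
Step 2: level2() reads x = 5 and y = 23 from enclosing scopes.
Step 3: result = 5 * 23 = 115

The answer is 115.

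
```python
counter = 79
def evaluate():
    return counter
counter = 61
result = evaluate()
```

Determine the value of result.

Step 1: counter is first set to 79, then reassigned to 61.
Step 2: evaluate() is called after the reassignment, so it looks up the current global counter = 61.
Step 3: result = 61

The answer is 61.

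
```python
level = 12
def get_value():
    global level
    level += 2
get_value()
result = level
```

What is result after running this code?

Step 1: level = 12 globally.
Step 2: get_value() modifies global level: level += 2 = 14.
Step 3: result = 14

The answer is 14.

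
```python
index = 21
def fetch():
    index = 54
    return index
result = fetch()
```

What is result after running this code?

Step 1: Global index = 21.
Step 2: fetch() creates local index = 54, shadowing the global.
Step 3: Returns local index = 54. result = 54

The answer is 54.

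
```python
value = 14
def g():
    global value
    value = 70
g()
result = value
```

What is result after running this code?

Step 1: value = 14 globally.
Step 2: g() declares global value and sets it to 70.
Step 3: After g(), global value = 70. result = 70

The answer is 70.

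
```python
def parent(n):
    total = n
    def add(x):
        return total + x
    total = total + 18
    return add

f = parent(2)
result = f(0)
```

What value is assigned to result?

Step 1: parent(2) sets total = 2, then total = 2 + 18 = 20.
Step 2: Closures capture by reference, so add sees total = 20.
Step 3: f(0) returns 20 + 0 = 20

The answer is 20.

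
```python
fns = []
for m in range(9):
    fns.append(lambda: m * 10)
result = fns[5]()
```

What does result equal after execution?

Step 1: All lambdas reference the same variable m (late binding).
Step 2: After the loop, m = 8. Every lambda returns m * 10.
Step 3: fns[5]() = 8 * 10 = 80

The answer is 80.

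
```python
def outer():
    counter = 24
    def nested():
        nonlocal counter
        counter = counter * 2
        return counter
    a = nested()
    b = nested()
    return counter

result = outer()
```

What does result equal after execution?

Step 1: counter starts at 24.
Step 2: First nested(): counter = 24 * 2 = 48.
Step 3: Second nested(): counter = 48 * 2 = 96.
Step 4: result = 96

The answer is 96.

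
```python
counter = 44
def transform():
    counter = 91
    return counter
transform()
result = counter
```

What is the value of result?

Step 1: Global counter = 44.
Step 2: transform() creates local counter = 91 (shadow, not modification).
Step 3: After transform() returns, global counter is unchanged. result = 44

The answer is 44.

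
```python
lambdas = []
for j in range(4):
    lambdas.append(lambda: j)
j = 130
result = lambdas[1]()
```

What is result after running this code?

Step 1: Lambdas capture the variable j by reference, not by value.
Step 2: After the loop, j is reassigned to 130.
Step 3: lambdas[1]() looks up the current j = 130. result = 130

The answer is 130.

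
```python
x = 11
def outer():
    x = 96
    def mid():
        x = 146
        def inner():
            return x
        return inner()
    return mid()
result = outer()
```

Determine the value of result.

Step 1: Three levels of shadowing: global 11, outer 96, mid 146.
Step 2: inner() finds x = 146 in enclosing mid() scope.
Step 3: result = 146

The answer is 146.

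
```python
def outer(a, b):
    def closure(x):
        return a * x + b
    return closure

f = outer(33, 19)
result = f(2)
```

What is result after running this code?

Step 1: outer(33, 19) captures a = 33, b = 19.
Step 2: f(2) computes 33 * 2 + 19 = 85.
Step 3: result = 85

The answer is 85.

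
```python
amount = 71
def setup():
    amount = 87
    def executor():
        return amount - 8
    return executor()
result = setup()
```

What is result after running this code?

Step 1: setup() shadows global amount with amount = 87.
Step 2: executor() finds amount = 87 in enclosing scope, computes 87 - 8 = 79.
Step 3: result = 79

The answer is 79.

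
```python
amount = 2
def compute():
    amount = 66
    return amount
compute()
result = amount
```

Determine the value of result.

Step 1: amount = 2 globally.
Step 2: compute() creates a LOCAL amount = 66 (no global keyword!).
Step 3: The global amount is unchanged. result = 2

The answer is 2.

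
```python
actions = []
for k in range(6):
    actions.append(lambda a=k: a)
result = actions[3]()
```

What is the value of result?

Step 1: Default argument a=k captures k's value at each iteration.
Step 2: actions[3] captured a = 3 when k was 3.
Step 3: result = 3

The answer is 3.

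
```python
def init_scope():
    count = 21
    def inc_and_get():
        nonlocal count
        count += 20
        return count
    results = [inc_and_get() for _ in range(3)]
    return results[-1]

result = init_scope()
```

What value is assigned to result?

Step 1: count = 21.
Step 2: Three calls to inc_and_get(), each adding 20.
Step 3: Last value = 21 + 20 * 3 = 81

The answer is 81.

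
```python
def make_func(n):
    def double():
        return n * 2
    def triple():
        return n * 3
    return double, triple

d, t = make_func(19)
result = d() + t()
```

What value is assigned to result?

Step 1: Both closures capture the same n = 19.
Step 2: d() = 19 * 2 = 38, t() = 19 * 3 = 57.
Step 3: result = 38 + 57 = 95

The answer is 95.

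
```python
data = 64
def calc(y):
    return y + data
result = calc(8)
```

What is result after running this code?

Step 1: data = 64 is defined globally.
Step 2: calc(8) uses parameter y = 8 and looks up data from global scope = 64.
Step 3: result = 8 + 64 = 72

The answer is 72.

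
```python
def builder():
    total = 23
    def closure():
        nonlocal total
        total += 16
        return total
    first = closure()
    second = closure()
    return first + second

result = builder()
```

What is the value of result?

Step 1: total starts at 23.
Step 2: First call: total = 23 + 16 = 39, returns 39.
Step 3: Second call: total = 39 + 16 = 55, returns 55.
Step 4: result = 39 + 55 = 94

The answer is 94.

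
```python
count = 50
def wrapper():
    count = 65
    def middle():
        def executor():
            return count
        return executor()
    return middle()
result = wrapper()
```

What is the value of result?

Step 1: wrapper() defines count = 65. middle() and executor() have no local count.
Step 2: executor() checks local (none), enclosing middle() (none), enclosing wrapper() and finds count = 65.
Step 3: result = 65

The answer is 65.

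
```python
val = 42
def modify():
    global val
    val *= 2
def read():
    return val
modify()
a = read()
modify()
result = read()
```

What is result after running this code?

Step 1: val = 42.
Step 2: First modify(): val = 42 * 2 = 84.
Step 3: Second modify(): val = 84 * 2 = 168.
Step 4: read() returns 168

The answer is 168.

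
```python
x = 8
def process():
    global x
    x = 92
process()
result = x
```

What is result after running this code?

Step 1: x = 8 globally.
Step 2: process() declares global x and sets it to 92.
Step 3: After process(), global x = 92. result = 92

The answer is 92.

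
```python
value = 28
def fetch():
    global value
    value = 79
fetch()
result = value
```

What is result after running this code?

Step 1: value = 28 globally.
Step 2: fetch() declares global value and sets it to 79.
Step 3: After fetch(), global value = 79. result = 79

The answer is 79.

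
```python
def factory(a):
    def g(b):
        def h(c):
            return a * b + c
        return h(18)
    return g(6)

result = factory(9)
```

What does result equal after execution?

Step 1: a = 9, b = 6, c = 18.
Step 2: h() computes a * b + c = 9 * 6 + 18 = 72.
Step 3: result = 72

The answer is 72.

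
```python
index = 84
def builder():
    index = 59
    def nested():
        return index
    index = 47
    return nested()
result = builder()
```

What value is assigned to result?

Step 1: builder() sets index = 59, then later index = 47.
Step 2: nested() is called after index is reassigned to 47. Closures capture variables by reference, not by value.
Step 3: result = 47

The answer is 47.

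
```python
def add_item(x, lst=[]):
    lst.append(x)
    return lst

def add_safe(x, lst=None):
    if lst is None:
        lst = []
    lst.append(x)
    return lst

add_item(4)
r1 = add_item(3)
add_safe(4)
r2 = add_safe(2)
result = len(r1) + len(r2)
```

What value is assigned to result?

Step 1: add_item shares mutable default: after 2 calls, lst = [4, 3], len = 2.
Step 2: add_safe creates fresh list each time: r2 = [2], len = 1.
Step 3: result = 2 + 1 = 3

The answer is 3.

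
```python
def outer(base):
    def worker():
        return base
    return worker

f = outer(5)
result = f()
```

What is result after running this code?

Step 1: outer(5) creates closure capturing base = 5.
Step 2: f() returns the captured base = 5.
Step 3: result = 5

The answer is 5.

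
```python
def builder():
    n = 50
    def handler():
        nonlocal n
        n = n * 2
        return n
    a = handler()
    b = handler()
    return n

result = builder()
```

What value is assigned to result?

Step 1: n starts at 50.
Step 2: First handler(): n = 50 * 2 = 100.
Step 3: Second handler(): n = 100 * 2 = 200.
Step 4: result = 200

The answer is 200.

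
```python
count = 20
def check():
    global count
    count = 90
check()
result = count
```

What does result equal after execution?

Step 1: count = 20 globally.
Step 2: check() declares global count and sets it to 90.
Step 3: After check(), global count = 90. result = 90

The answer is 90.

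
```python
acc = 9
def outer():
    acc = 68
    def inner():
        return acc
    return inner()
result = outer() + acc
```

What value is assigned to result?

Step 1: Global acc = 9. outer() shadows with acc = 68.
Step 2: inner() returns enclosing acc = 68. outer() = 68.
Step 3: result = 68 + global acc (9) = 77

The answer is 77.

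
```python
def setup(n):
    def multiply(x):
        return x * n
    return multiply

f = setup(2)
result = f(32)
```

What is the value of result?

Step 1: setup(2) returns multiply closure with n = 2.
Step 2: f(32) computes 32 * 2 = 64.
Step 3: result = 64

The answer is 64.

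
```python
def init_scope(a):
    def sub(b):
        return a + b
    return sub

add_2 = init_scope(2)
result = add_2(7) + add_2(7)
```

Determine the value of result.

Step 1: add_2 captures a = 2.
Step 2: add_2(7) = 2 + 7 = 9, called twice.
Step 3: result = 9 + 9 = 18

The answer is 18.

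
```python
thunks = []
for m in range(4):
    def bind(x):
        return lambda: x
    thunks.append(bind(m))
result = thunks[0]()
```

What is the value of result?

Step 1: bind(m) creates a new scope capturing x = m at call time.
Step 2: thunks[0] = bind(0), so its lambda captures x = 0.
Step 3: result = 0 (closure factory fixes late binding)

The answer is 0.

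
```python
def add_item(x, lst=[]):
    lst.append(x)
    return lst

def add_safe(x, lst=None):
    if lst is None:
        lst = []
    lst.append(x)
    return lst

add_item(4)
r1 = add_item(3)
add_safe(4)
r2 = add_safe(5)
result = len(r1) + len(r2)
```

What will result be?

Step 1: add_item shares mutable default: after 2 calls, lst = [4, 3], len = 2.
Step 2: add_safe creates fresh list each time: r2 = [5], len = 1.
Step 3: result = 2 + 1 = 3

The answer is 3.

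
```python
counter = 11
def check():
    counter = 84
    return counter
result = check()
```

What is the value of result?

Step 1: Global counter = 11.
Step 2: check() creates local counter = 84, shadowing the global.
Step 3: Returns local counter = 84. result = 84

The answer is 84.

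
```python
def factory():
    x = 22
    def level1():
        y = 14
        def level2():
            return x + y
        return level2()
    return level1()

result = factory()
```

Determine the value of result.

Step 1: x = 22 in factory. y = 14 in level1.
Step 2: level2() reads x = 22 and y = 14 from enclosing scopes.
Step 3: result = 22 + 14 = 36

The answer is 36.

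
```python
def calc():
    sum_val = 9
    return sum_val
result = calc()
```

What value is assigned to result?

Step 1: calc() defines sum_val = 9 in its local scope.
Step 2: return sum_val finds the local variable sum_val = 9.
Step 3: result = 9

The answer is 9.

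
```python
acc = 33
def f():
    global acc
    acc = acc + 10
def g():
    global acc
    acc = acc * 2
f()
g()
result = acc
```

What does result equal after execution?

Step 1: acc = 33.
Step 2: f() adds 10: acc = 33 + 10 = 43.
Step 3: g() doubles: acc = 43 * 2 = 86.
Step 4: result = 86

The answer is 86.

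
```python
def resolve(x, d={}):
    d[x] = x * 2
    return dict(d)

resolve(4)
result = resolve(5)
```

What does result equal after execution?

Step 1: Mutable default dict is shared across calls.
Step 2: First call adds 4: 8. Second call adds 5: 10.
Step 3: result = {4: 8, 5: 10}

The answer is {4: 8, 5: 10}.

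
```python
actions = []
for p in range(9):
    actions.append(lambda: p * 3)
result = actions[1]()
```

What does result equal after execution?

Step 1: All lambdas reference the same variable p (late binding).
Step 2: After the loop, p = 8. Every lambda returns p * 3.
Step 3: actions[1]() = 8 * 3 = 24

The answer is 24.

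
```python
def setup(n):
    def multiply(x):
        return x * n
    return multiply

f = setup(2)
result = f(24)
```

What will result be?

Step 1: setup(2) returns multiply closure with n = 2.
Step 2: f(24) computes 24 * 2 = 48.
Step 3: result = 48

The answer is 48.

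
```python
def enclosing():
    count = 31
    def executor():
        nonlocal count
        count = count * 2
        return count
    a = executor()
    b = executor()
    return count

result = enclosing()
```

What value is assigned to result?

Step 1: count starts at 31.
Step 2: First executor(): count = 31 * 2 = 62.
Step 3: Second executor(): count = 62 * 2 = 124.
Step 4: result = 124

The answer is 124.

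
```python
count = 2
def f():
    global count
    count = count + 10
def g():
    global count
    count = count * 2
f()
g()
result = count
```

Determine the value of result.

Step 1: count = 2.
Step 2: f() adds 10: count = 2 + 10 = 12.
Step 3: g() doubles: count = 12 * 2 = 24.
Step 4: result = 24

The answer is 24.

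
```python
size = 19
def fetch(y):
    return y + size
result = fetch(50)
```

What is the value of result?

Step 1: size = 19 is defined globally.
Step 2: fetch(50) uses parameter y = 50 and looks up size from global scope = 19.
Step 3: result = 50 + 19 = 69

The answer is 69.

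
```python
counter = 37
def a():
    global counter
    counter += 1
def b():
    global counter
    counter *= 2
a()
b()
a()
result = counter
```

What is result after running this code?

Step 1: counter = 37.
Step 2: a(): counter = 37 + 1 = 38.
Step 3: b(): counter = 38 * 2 = 76.
Step 4: a(): counter = 76 + 1 = 77

The answer is 77.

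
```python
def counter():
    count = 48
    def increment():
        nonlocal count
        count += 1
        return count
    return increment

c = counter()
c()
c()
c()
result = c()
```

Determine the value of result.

Step 1: counter() creates closure with count = 48.
Step 2: Each c() call increments count via nonlocal. After 4 calls: 48 + 4 = 52.
Step 3: result = 52

The answer is 52.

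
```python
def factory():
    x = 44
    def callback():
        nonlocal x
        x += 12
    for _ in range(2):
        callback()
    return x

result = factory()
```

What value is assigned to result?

Step 1: x = 44.
Step 2: callback() is called 2 times in a loop, each adding 12 via nonlocal.
Step 3: x = 44 + 12 * 2 = 68

The answer is 68.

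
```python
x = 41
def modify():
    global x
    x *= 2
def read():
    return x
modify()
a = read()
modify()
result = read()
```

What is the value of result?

Step 1: x = 41.
Step 2: First modify(): x = 41 * 2 = 82.
Step 3: Second modify(): x = 82 * 2 = 164.
Step 4: read() returns 164

The answer is 164.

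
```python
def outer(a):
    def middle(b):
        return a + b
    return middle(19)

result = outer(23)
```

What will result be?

Step 1: outer(23) passes a = 23.
Step 2: middle(19) has b = 19, reads a = 23 from enclosing.
Step 3: result = 23 + 19 = 42

The answer is 42.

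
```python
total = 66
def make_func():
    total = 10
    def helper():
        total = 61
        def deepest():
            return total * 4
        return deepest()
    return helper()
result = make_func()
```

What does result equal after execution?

Step 1: deepest() looks up total through LEGB: not local, finds total = 61 in enclosing helper().
Step 2: Returns 61 * 4 = 244.
Step 3: result = 244

The answer is 244.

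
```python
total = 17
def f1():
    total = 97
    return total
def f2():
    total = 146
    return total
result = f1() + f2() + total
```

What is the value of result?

Step 1: Each function shadows global total with its own local.
Step 2: f1() returns 97, f2() returns 146.
Step 3: Global total = 17 is unchanged. result = 97 + 146 + 17 = 260

The answer is 260.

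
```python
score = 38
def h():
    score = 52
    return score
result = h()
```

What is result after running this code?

Step 1: Global score = 38.
Step 2: h() creates local score = 52, shadowing the global.
Step 3: Returns local score = 52. result = 52

The answer is 52.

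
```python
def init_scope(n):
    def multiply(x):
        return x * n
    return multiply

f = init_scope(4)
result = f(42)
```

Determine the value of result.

Step 1: init_scope(4) returns multiply closure with n = 4.
Step 2: f(42) computes 42 * 4 = 168.
Step 3: result = 168

The answer is 168.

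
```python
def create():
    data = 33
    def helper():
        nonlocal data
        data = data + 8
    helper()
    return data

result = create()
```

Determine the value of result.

Step 1: create() sets data = 33.
Step 2: helper() uses nonlocal to modify data in create's scope: data = 33 + 8 = 41.
Step 3: create() returns the modified data = 41

The answer is 41.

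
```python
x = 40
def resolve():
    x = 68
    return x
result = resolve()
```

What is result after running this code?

Step 1: Global x = 40.
Step 2: resolve() creates local x = 68, shadowing the global.
Step 3: Returns local x = 68. result = 68

The answer is 68.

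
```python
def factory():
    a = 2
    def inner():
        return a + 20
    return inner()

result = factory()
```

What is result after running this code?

Step 1: factory() defines a = 2.
Step 2: inner() reads a = 2 from enclosing scope, returns 2 + 20 = 22.
Step 3: result = 22

The answer is 22.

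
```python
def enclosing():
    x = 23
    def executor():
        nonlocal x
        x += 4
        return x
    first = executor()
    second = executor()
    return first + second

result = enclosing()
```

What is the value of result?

Step 1: x starts at 23.
Step 2: First call: x = 23 + 4 = 27, returns 27.
Step 3: Second call: x = 27 + 4 = 31, returns 31.
Step 4: result = 27 + 31 = 58

The answer is 58.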